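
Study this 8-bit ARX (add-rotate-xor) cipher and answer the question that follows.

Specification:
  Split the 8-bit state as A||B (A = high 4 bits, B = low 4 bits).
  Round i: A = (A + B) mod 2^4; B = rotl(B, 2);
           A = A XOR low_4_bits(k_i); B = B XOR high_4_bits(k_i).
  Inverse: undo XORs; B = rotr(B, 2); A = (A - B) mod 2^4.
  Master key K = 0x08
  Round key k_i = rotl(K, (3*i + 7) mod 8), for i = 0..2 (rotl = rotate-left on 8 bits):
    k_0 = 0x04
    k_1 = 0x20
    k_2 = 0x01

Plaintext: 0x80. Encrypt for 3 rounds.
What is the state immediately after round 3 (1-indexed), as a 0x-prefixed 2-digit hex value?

0xF8

s_0 = plaintext = 0x80
s_1 = Round(s_0, k_0) = 0xC0
s_2 = Round(s_1, k_1) = 0xC2
s_3 = Round(s_2, k_2) = 0xF8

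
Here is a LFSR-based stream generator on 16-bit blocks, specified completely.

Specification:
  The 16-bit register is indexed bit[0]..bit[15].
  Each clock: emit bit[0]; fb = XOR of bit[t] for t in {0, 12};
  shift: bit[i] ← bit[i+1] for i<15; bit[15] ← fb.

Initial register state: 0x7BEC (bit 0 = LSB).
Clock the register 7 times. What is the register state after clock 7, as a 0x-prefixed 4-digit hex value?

0xB6F7

reg_0 = 0x7BEC
clock 1: out=0, reg = 0xBDF6
clock 2: out=0, reg = 0xDEFB
clock 3: out=1, reg = 0x6F7D
clock 4: out=1, reg = 0xB7BE
clock 5: out=0, reg = 0xDBDF
clock 6: out=1, reg = 0x6DEF
clock 7: out=1, reg = 0xB6F7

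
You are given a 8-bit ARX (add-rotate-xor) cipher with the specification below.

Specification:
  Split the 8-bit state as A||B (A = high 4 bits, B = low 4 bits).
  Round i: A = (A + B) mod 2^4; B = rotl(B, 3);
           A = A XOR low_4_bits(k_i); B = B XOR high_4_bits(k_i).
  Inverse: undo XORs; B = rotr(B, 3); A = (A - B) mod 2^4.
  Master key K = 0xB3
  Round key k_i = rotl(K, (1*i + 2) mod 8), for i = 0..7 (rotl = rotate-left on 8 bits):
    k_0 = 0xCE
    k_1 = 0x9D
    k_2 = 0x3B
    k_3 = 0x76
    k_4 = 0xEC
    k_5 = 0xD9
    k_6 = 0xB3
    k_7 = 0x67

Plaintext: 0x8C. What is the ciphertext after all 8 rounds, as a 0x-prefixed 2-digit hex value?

0xBC

s_0 = plaintext = 0x8C
s_1 = Round(s_0, k_0) = 0xAA
s_2 = Round(s_1, k_1) = 0x9C
s_3 = Round(s_2, k_2) = 0xE5
s_4 = Round(s_3, k_3) = 0x5D
s_5 = Round(s_4, k_4) = 0xE0
s_6 = Round(s_5, k_5) = 0x7D
s_7 = Round(s_6, k_6) = 0x75
s_8 = Round(s_7, k_7) = 0xBC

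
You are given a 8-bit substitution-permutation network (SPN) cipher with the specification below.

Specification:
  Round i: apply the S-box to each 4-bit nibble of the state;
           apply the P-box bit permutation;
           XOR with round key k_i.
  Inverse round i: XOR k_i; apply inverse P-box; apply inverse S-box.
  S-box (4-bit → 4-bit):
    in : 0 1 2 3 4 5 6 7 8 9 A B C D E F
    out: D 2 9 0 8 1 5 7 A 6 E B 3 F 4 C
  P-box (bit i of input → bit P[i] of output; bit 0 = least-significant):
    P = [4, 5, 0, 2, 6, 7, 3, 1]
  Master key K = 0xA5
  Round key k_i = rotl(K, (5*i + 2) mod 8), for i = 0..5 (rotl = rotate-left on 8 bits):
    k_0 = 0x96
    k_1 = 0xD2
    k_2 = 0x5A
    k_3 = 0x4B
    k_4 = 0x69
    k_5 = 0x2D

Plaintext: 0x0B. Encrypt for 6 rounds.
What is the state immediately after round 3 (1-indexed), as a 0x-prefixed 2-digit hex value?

s_0 = plaintext = 0x0B
s_1 = Round(s_0, k_0) = 0xE8
s_2 = Round(s_1, k_1) = 0xFE
s_3 = Round(s_2, k_2) = 0x51
s_4 = Round(s_3, k_3) = 0x2B
s_5 = Round(s_4, k_4) = 0x1F
s_6 = Round(s_5, k_5) = 0xA8

0x51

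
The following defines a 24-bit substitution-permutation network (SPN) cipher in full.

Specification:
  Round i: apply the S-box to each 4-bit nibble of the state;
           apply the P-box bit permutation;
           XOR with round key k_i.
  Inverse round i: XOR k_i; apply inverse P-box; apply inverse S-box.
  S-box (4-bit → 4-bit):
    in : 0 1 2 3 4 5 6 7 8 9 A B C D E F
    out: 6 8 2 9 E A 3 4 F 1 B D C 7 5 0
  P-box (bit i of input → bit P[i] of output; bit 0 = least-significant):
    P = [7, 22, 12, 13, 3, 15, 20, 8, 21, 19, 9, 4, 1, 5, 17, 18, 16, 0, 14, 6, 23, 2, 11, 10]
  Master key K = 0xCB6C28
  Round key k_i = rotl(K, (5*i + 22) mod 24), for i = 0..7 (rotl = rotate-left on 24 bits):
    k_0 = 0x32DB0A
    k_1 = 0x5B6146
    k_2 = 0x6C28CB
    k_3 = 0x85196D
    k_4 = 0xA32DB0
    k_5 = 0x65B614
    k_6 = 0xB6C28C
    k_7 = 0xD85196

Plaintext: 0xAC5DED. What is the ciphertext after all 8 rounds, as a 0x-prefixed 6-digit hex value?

0xB799B1

s_0 = plaintext = 0xAC5DED
s_1 = Round(s_0, k_0) = 0xCE8DE6
s_2 = Round(s_1, k_1) = 0x242FEC
s_3 = Round(s_2, k_2) = 0x7C58A6
s_4 = Round(s_3, k_3) = 0xE9D295
s_5 = Round(s_4, k_4) = 0x68059A
s_6 = Round(s_5, k_5) = 0xAED6E9
s_7 = Round(s_6, k_6) = 0x0D8622
s_8 = Round(s_7, k_7) = 0xB799B1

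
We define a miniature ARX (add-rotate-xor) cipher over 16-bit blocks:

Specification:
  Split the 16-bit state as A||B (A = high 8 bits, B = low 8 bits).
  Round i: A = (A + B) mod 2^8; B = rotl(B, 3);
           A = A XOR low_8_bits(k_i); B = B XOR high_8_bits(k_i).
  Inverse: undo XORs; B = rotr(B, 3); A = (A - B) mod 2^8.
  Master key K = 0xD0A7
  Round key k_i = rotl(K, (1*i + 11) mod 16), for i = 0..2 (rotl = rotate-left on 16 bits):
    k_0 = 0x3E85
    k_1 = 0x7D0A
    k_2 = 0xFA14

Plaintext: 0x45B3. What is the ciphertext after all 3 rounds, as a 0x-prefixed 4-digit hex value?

0x9EF9

s_0 = plaintext = 0x45B3
s_1 = Round(s_0, k_0) = 0x7DA3
s_2 = Round(s_1, k_1) = 0x2A60
s_3 = Round(s_2, k_2) = 0x9EF9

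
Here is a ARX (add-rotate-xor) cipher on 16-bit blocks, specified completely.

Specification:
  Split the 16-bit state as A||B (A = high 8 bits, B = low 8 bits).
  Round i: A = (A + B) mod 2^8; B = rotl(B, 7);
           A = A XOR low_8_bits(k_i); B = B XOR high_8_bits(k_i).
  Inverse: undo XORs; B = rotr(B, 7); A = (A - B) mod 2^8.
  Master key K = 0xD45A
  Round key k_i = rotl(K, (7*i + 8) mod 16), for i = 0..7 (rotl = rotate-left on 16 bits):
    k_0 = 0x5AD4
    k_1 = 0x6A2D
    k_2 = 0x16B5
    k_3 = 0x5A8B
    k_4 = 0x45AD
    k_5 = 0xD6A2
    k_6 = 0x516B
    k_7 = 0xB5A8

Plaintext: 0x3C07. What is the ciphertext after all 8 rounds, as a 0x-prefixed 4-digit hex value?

s_0 = plaintext = 0x3C07
s_1 = Round(s_0, k_0) = 0x97D9
s_2 = Round(s_1, k_1) = 0x5D86
s_3 = Round(s_2, k_2) = 0x5655
s_4 = Round(s_3, k_3) = 0x20F0
s_5 = Round(s_4, k_4) = 0xBD3D
s_6 = Round(s_5, k_5) = 0x5848
s_7 = Round(s_6, k_6) = 0xCB75
s_8 = Round(s_7, k_7) = 0xE80F

0xE80F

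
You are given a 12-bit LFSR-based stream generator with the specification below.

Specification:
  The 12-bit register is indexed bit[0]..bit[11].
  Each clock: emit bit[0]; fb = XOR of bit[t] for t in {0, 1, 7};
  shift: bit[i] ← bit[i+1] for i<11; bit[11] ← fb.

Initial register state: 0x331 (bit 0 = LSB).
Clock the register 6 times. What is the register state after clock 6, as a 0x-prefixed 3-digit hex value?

0x3CC

reg_0 = 0x331
clock 1: out=1, reg = 0x998
clock 2: out=0, reg = 0xCCC
clock 3: out=0, reg = 0xE66
clock 4: out=0, reg = 0xF33
clock 5: out=1, reg = 0x799
clock 6: out=1, reg = 0x3CC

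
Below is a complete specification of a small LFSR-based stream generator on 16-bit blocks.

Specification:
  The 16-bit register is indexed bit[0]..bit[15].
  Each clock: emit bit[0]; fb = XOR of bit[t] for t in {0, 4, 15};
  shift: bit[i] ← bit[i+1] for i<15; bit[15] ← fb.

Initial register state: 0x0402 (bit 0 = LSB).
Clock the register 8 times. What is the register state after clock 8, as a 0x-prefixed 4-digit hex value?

0x3E04

reg_0 = 0x0402
clock 1: out=0, reg = 0x0201
clock 2: out=1, reg = 0x8100
clock 3: out=0, reg = 0xC080
clock 4: out=0, reg = 0xE040
clock 5: out=0, reg = 0xF020
clock 6: out=0, reg = 0xF810
clock 7: out=0, reg = 0x7C08
clock 8: out=0, reg = 0x3E04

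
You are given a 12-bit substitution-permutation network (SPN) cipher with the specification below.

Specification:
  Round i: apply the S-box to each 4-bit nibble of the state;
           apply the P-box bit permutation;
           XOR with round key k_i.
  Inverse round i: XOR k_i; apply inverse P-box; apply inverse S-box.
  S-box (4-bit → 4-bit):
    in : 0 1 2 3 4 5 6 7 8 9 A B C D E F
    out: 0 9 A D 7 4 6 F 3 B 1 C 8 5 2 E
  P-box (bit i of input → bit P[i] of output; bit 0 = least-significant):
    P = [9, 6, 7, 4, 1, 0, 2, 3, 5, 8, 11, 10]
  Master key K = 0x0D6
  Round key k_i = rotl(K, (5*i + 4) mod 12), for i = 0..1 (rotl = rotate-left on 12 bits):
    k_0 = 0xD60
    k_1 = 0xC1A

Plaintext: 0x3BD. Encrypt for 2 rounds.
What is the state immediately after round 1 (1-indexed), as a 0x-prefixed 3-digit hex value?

s_0 = plaintext = 0x3BD
s_1 = Round(s_0, k_0) = 0x3CC
s_2 = Round(s_1, k_1) = 0x022

0x3CC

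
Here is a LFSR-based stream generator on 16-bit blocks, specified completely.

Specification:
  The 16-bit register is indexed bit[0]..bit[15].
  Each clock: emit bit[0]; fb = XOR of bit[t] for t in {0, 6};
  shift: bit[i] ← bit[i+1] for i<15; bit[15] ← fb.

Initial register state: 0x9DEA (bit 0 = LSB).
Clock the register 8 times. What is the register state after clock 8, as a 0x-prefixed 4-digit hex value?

reg_0 = 0x9DEA
clock 1: out=0, reg = 0xCEF5
clock 2: out=1, reg = 0x677A
clock 3: out=0, reg = 0xB3BD
clock 4: out=1, reg = 0xD9DE
clock 5: out=0, reg = 0xECEF
clock 6: out=1, reg = 0x7677
clock 7: out=1, reg = 0x3B3B
clock 8: out=1, reg = 0x9D9D

0x9D9D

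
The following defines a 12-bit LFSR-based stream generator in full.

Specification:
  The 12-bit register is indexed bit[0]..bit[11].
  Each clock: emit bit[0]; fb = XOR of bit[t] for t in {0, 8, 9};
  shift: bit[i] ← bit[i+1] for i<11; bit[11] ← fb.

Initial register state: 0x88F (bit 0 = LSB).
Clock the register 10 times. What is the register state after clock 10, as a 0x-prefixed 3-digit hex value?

reg_0 = 0x88F
clock 1: out=1, reg = 0xC47
clock 2: out=1, reg = 0xE23
clock 3: out=1, reg = 0x711
clock 4: out=1, reg = 0xB88
clock 5: out=0, reg = 0x5C4
clock 6: out=0, reg = 0xAE2
clock 7: out=0, reg = 0xD71
clock 8: out=1, reg = 0x6B8
clock 9: out=0, reg = 0xB5C
clock 10: out=0, reg = 0x5AE

0x5AE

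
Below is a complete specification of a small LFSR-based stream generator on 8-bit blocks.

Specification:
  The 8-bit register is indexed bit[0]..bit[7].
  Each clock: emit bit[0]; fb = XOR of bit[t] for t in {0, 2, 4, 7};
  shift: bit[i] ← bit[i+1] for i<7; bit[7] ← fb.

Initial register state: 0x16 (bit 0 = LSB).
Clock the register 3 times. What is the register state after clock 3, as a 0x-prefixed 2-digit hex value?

reg_0 = 0x16
clock 1: out=0, reg = 0x0B
clock 2: out=1, reg = 0x85
clock 3: out=1, reg = 0xC2

0xC2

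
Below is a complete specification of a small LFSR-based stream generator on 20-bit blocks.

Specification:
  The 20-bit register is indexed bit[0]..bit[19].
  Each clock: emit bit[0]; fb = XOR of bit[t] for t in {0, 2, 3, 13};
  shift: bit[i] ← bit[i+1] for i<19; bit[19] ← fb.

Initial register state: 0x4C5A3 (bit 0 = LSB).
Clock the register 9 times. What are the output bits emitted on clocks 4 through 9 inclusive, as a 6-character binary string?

001011

reg_0 = 0x4C5A3
clock 1: out=1, reg = 0xA62D1
clock 2: out=1, reg = 0x53168
clock 3: out=0, reg = 0x298B4
clock 4: out=0, reg = 0x94C5A
clock 5: out=0, reg = 0xCA62D
clock 6: out=1, reg = 0x65316
clock 7: out=0, reg = 0xB298B
clock 8: out=1, reg = 0xD94C5
clock 9: out=1, reg = 0x6CA62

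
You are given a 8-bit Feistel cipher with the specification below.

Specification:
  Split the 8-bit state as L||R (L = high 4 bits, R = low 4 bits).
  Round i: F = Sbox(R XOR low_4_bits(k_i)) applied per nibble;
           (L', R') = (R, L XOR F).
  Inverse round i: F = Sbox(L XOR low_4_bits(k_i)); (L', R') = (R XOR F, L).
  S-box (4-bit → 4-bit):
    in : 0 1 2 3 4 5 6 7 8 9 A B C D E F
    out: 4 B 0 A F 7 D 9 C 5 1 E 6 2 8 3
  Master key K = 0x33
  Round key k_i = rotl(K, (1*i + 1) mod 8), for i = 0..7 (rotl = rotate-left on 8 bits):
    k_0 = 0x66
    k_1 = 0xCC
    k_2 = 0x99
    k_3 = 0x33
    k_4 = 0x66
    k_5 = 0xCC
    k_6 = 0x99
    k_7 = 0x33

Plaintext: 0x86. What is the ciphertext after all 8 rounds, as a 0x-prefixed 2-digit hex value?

0x1B

s_0 = plaintext = 0x86
s_1 = Round(s_0, k_0) = 0x6C
s_2 = Round(s_1, k_1) = 0xC2
s_3 = Round(s_2, k_2) = 0x22
s_4 = Round(s_3, k_3) = 0x29
s_5 = Round(s_4, k_4) = 0x91
s_6 = Round(s_5, k_5) = 0x1B
s_7 = Round(s_6, k_6) = 0xB1
s_8 = Round(s_7, k_7) = 0x1B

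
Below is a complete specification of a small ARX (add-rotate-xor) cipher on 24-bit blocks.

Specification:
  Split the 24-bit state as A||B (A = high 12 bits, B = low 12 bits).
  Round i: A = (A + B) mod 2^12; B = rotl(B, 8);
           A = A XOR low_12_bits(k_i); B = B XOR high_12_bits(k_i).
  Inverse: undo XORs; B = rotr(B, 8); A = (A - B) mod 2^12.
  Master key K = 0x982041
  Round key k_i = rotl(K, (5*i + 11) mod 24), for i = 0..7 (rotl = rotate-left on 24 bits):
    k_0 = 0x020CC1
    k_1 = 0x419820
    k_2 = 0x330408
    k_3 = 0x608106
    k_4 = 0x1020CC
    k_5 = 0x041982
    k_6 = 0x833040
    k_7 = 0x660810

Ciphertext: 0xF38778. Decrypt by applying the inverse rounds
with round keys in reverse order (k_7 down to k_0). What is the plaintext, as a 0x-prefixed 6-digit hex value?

0x29A18F

s_0 = ciphertext = 0xF38778
s_1 = InvRound(s_0, k_7) = 0x5A7181
s_2 = InvRound(s_1, k_6) = 0xABEB29
s_3 = InvRound(s_2, k_5) = 0xCB168B
s_4 = InvRound(s_3, k_4) = 0x3E6897
s_5 = InvRound(s_4, k_3) = 0x8E29FE
s_6 = InvRound(s_5, k_2) = 0x000CEA
s_7 = InvRound(s_6, k_1) = 0x8E8F38
s_8 = InvRound(s_7, k_0) = 0x29A18F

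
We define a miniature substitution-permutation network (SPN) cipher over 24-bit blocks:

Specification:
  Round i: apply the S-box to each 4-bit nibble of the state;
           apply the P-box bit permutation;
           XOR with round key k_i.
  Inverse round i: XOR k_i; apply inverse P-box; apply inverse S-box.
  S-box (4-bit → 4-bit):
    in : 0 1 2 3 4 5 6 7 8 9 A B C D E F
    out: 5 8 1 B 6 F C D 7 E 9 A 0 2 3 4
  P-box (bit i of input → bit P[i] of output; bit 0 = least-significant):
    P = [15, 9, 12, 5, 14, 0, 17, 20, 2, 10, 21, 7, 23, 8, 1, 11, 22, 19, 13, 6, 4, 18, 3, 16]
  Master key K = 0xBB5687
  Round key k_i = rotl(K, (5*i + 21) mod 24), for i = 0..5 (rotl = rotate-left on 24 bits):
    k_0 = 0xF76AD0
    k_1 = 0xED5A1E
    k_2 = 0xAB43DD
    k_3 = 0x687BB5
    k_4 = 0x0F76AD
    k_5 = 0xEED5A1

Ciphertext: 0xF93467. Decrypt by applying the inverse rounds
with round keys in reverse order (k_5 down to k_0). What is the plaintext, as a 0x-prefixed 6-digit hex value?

s_0 = ciphertext = 0xF93467
s_1 = InvRound(s_0, k_5) = 0xB64A72
s_2 = InvRound(s_1, k_4) = 0x7975BF
s_3 = InvRound(s_2, k_3) = 0x6C6D1D
s_4 = InvRound(s_3, k_2) = 0xB7ABFD
s_5 = InvRound(s_4, k_1) = 0xC54157
s_6 = InvRound(s_5, k_0) = 0xCF979D

0xCF979D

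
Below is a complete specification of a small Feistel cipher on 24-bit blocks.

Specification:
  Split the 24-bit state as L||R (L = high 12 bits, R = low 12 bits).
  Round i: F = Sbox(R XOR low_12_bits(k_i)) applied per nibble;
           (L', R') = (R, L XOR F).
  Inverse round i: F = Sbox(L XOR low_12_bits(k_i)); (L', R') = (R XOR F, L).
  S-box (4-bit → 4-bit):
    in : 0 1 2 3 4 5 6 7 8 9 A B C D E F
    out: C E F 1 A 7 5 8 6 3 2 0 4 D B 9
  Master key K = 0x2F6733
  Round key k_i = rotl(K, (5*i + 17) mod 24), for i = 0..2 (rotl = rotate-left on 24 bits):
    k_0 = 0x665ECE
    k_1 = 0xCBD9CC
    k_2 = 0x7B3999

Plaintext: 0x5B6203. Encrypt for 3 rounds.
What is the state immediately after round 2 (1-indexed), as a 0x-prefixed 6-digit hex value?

s_0 = plaintext = 0x5B6203
s_1 = Round(s_0, k_0) = 0x2031FB
s_2 = Round(s_1, k_1) = 0x1FB41B
s_3 = Round(s_2, k_2) = 0x41BC94

0x1FB41B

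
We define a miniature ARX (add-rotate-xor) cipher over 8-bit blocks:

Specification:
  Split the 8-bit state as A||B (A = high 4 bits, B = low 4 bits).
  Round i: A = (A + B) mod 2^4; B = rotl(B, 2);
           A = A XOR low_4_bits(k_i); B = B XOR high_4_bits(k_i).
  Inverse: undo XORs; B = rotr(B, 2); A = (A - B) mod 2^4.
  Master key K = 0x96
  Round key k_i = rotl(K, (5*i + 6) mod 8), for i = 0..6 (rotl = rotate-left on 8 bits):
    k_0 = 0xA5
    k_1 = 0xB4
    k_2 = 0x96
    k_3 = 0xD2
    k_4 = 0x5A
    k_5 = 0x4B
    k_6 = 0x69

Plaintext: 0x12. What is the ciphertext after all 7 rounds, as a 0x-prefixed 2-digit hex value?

s_0 = plaintext = 0x12
s_1 = Round(s_0, k_0) = 0x62
s_2 = Round(s_1, k_1) = 0xC3
s_3 = Round(s_2, k_2) = 0x95
s_4 = Round(s_3, k_3) = 0xC8
s_5 = Round(s_4, k_4) = 0xE7
s_6 = Round(s_5, k_5) = 0xE9
s_7 = Round(s_6, k_6) = 0xE0

0xE0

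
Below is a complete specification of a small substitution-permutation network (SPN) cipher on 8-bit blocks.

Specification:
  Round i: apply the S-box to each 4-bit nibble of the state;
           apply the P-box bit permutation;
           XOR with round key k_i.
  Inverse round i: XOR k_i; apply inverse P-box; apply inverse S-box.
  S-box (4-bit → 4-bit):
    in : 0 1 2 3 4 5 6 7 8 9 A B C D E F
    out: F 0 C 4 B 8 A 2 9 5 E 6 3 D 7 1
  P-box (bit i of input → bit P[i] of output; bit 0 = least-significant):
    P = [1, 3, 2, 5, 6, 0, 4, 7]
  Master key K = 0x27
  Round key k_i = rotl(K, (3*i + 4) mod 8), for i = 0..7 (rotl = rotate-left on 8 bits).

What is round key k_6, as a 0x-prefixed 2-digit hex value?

K = 0x27
k_0 = rotl(K, (3*0+4) mod 8) = rotl(K, 4) = 0x72
k_1 = rotl(K, (3*1+4) mod 8) = rotl(K, 7) = 0x93
k_2 = rotl(K, (3*2+4) mod 8) = rotl(K, 2) = 0x9C
k_3 = rotl(K, (3*3+4) mod 8) = rotl(K, 5) = 0xE4
k_4 = rotl(K, (3*4+4) mod 8) = rotl(K, 0) = 0x27
k_5 = rotl(K, (3*5+4) mod 8) = rotl(K, 3) = 0x39
k_6 = rotl(K, (3*6+4) mod 8) = rotl(K, 6) = 0xC9

0xC9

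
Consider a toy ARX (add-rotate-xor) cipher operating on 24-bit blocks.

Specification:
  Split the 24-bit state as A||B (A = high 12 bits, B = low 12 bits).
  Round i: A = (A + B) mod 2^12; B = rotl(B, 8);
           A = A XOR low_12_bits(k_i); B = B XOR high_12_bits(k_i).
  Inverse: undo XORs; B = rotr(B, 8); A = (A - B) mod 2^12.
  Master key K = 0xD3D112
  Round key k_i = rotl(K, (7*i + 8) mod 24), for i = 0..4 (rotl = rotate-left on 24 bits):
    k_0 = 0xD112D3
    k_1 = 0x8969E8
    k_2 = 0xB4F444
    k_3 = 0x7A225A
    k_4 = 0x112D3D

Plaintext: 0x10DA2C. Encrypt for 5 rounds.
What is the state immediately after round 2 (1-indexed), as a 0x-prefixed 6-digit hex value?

0x275B8D

s_0 = plaintext = 0x10DA2C
s_1 = Round(s_0, k_0) = 0x9EA1B3
s_2 = Round(s_1, k_1) = 0x275B8D
s_3 = Round(s_2, k_2) = 0xA466F7
s_4 = Round(s_3, k_3) = 0x3670CD
s_5 = Round(s_4, k_4) = 0x909C1E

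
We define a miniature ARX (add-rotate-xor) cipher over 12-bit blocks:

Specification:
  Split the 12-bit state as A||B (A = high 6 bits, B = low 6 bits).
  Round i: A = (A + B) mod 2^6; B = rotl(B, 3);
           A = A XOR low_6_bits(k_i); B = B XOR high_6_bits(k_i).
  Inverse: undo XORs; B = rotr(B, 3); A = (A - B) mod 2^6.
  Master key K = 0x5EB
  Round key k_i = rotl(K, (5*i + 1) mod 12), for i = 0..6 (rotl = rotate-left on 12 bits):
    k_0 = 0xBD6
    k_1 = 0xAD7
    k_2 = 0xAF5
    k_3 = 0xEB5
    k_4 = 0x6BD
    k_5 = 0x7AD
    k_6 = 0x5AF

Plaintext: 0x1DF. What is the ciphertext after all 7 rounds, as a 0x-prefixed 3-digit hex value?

s_0 = plaintext = 0x1DF
s_1 = Round(s_0, k_0) = 0xC14
s_2 = Round(s_1, k_1) = 0x4C9
s_3 = Round(s_2, k_2) = 0xA62
s_4 = Round(s_3, k_3) = 0xFAE
s_5 = Round(s_4, k_4) = 0x46F
s_6 = Round(s_5, k_5) = 0xB63
s_7 = Round(s_6, k_6) = 0xFCA

0xFCA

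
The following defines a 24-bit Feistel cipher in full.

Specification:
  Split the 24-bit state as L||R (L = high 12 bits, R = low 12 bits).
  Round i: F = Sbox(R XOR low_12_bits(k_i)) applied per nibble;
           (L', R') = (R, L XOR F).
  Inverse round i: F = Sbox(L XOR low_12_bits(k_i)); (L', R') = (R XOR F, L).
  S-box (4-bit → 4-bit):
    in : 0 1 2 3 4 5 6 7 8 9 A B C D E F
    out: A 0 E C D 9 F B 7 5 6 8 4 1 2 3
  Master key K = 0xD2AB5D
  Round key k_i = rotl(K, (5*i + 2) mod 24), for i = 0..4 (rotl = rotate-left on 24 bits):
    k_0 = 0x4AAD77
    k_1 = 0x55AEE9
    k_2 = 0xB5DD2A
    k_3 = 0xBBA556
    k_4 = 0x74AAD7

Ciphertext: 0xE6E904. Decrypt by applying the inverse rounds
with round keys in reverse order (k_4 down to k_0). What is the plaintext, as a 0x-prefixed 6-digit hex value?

s_0 = ciphertext = 0xE6E904
s_1 = InvRound(s_0, k_4) = 0x481E6E
s_2 = InvRound(s_1, k_3) = 0xE75481
s_3 = InvRound(s_2, k_2) = 0x812E75
s_4 = InvRound(s_3, k_1) = 0x14D812
s_5 = InvRound(s_4, k_0) = 0xCD414D

0xCD414D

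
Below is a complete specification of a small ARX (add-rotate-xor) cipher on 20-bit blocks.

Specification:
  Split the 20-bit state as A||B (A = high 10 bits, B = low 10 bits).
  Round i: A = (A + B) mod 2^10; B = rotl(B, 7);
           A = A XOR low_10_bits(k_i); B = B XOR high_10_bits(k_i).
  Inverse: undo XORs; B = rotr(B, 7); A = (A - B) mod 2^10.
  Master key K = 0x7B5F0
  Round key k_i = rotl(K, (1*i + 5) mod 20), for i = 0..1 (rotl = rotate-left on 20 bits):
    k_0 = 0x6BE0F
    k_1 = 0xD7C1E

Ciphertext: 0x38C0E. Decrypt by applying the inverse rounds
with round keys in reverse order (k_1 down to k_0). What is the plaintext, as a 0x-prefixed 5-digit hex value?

s_0 = ciphertext = 0x38C0E
s_1 = InvRound(s_0, k_1) = 0x9BE8E
s_2 = InvRound(s_1, k_0) = 0xD490E

0xD490E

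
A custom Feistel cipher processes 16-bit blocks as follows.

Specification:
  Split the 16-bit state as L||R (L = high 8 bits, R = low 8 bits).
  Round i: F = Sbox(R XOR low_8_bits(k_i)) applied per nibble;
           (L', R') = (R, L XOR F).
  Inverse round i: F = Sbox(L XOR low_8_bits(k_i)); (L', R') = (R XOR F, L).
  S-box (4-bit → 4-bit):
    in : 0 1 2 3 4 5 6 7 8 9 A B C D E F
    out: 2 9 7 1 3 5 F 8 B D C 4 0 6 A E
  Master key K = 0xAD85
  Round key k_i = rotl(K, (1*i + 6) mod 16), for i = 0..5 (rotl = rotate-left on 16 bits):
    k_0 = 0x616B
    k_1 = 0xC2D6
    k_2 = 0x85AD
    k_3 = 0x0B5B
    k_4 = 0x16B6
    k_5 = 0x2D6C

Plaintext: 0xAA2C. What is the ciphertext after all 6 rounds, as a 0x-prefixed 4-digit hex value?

0x44DE

s_0 = plaintext = 0xAA2C
s_1 = Round(s_0, k_0) = 0x2C92
s_2 = Round(s_1, k_1) = 0x921F
s_3 = Round(s_2, k_2) = 0x1FD5
s_4 = Round(s_3, k_3) = 0xD5A5
s_5 = Round(s_4, k_4) = 0xA544
s_6 = Round(s_5, k_5) = 0x44DE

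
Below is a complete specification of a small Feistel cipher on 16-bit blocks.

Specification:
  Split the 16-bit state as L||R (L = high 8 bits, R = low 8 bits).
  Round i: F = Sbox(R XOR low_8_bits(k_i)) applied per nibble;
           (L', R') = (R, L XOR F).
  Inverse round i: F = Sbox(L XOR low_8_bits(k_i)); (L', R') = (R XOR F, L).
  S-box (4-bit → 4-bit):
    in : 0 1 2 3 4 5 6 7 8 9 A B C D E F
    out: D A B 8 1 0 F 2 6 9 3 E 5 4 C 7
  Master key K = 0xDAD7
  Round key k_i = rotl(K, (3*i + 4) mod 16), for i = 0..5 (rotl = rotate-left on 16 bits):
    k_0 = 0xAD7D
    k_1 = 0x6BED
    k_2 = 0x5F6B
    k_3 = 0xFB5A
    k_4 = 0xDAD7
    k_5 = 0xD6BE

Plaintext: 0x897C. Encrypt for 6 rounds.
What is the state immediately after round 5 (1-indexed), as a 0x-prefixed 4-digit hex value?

0xB2DD

s_0 = plaintext = 0x897C
s_1 = Round(s_0, k_0) = 0x7C53
s_2 = Round(s_1, k_1) = 0x5390
s_3 = Round(s_2, k_2) = 0x902D
s_4 = Round(s_3, k_3) = 0x2DB2
s_5 = Round(s_4, k_4) = 0xB2DD
s_6 = Round(s_5, k_5) = 0xDD4A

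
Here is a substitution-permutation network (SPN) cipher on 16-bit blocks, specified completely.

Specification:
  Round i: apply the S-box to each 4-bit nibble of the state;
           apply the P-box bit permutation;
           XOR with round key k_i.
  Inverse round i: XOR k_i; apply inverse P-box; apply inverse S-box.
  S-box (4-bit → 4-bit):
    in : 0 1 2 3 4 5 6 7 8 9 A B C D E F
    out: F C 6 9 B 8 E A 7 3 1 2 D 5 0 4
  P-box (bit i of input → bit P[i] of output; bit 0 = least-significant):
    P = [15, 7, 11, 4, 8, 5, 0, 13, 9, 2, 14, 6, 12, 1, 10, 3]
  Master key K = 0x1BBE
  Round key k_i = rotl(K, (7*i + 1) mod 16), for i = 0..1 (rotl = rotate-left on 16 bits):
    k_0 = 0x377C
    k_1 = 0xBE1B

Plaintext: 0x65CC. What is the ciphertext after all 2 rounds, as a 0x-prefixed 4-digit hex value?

0xACA8

s_0 = plaintext = 0x65CC
s_1 = Round(s_0, k_0) = 0x9A27
s_2 = Round(s_1, k_1) = 0xACA8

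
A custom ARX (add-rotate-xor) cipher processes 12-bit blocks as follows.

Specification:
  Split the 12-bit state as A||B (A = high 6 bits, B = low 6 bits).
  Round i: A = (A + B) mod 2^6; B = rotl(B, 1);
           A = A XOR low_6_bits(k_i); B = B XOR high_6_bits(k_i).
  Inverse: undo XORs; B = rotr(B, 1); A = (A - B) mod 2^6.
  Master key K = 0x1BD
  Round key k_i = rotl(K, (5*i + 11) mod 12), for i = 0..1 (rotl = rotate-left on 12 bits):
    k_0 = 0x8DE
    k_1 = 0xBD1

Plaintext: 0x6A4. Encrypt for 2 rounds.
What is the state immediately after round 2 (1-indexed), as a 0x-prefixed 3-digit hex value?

0x6FA

s_0 = plaintext = 0x6A4
s_1 = Round(s_0, k_0) = 0x82A
s_2 = Round(s_1, k_1) = 0x6FA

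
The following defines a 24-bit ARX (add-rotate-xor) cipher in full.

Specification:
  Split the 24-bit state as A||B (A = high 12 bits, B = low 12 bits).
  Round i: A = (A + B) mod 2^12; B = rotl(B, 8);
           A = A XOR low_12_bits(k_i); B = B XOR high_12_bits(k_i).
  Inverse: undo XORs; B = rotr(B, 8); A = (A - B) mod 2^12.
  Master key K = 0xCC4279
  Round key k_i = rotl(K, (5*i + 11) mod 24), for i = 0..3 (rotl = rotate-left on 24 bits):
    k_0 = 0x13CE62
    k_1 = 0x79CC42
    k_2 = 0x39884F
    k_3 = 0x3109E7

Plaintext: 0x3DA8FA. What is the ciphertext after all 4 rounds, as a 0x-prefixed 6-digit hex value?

0xB1095D

s_0 = plaintext = 0x3DA8FA
s_1 = Round(s_0, k_0) = 0x2B6BB3
s_2 = Round(s_1, k_1) = 0x22B427
s_3 = Round(s_2, k_2) = 0xE1D4DA
s_4 = Round(s_3, k_3) = 0xB1095D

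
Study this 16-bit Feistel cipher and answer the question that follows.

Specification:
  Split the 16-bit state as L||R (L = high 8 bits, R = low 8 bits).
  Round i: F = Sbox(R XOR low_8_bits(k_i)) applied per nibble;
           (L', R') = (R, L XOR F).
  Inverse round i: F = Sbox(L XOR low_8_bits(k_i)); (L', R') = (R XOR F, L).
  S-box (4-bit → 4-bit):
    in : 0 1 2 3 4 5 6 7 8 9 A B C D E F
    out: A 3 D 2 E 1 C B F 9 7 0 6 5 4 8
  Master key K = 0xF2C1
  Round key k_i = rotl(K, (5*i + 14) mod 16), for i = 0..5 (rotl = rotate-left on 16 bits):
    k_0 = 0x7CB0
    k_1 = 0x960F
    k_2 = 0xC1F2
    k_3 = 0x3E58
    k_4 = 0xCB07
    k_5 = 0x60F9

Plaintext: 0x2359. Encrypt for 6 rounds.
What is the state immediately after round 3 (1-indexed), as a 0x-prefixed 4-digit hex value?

0x98AD

s_0 = plaintext = 0x2359
s_1 = Round(s_0, k_0) = 0x596A
s_2 = Round(s_1, k_1) = 0x6A98
s_3 = Round(s_2, k_2) = 0x98AD
s_4 = Round(s_3, k_3) = 0xAD19
s_5 = Round(s_4, k_4) = 0x1999
s_6 = Round(s_5, k_5) = 0x99D3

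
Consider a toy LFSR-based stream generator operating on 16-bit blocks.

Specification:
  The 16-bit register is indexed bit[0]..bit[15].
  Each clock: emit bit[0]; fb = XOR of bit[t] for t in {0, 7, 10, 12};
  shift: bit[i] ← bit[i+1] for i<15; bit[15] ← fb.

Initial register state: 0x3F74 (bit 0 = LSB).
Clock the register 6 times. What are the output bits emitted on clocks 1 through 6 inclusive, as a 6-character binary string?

001011

reg_0 = 0x3F74
clock 1: out=0, reg = 0x1FBA
clock 2: out=0, reg = 0x8FDD
clock 3: out=1, reg = 0xC7EE
clock 4: out=0, reg = 0x63F7
clock 5: out=1, reg = 0x31FB
clock 6: out=1, reg = 0x98FD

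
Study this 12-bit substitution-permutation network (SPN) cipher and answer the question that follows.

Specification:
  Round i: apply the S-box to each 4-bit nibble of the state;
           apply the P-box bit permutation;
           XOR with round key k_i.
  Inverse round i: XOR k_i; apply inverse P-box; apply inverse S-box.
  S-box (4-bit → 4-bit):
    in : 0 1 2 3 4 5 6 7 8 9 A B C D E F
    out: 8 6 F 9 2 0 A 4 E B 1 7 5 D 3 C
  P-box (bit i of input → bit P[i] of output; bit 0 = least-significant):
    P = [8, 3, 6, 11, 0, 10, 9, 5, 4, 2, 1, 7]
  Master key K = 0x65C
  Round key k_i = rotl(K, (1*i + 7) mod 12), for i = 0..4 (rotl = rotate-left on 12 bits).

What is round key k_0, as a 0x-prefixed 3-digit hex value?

0xE32

K = 0x65C
k_0 = rotl(K, (1*0+7) mod 12) = rotl(K, 7) = 0xE32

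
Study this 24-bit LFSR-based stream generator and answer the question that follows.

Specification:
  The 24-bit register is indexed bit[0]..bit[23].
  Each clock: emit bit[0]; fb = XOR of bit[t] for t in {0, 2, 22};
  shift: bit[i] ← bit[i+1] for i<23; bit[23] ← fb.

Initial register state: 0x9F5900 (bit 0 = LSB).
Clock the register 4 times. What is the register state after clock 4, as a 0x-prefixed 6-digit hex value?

0xA9F590

reg_0 = 0x9F5900
clock 1: out=0, reg = 0x4FAC80
clock 2: out=0, reg = 0xA7D640
clock 3: out=0, reg = 0x53EB20
clock 4: out=0, reg = 0xA9F590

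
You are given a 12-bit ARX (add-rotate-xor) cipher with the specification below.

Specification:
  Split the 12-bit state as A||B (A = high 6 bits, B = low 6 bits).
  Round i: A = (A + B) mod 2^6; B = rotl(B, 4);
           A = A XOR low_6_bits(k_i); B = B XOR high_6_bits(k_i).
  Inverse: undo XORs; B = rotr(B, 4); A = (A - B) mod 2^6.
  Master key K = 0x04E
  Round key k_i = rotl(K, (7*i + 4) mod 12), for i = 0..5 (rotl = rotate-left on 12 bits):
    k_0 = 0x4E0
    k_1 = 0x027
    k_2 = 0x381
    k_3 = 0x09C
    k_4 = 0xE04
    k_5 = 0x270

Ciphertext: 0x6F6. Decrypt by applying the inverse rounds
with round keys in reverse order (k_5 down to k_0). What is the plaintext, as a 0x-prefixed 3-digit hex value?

s_0 = ciphertext = 0x6F6
s_1 = InvRound(s_0, k_5) = 0xB3F
s_2 = InvRound(s_1, k_4) = 0x31C
s_3 = InvRound(s_2, k_3) = 0x5F9
s_4 = InvRound(s_3, k_2) = 0xDDF
s_5 = InvRound(s_4, k_1) = 0x4FD
s_6 = InvRound(s_5, k_0) = 0xE7A

0xE7A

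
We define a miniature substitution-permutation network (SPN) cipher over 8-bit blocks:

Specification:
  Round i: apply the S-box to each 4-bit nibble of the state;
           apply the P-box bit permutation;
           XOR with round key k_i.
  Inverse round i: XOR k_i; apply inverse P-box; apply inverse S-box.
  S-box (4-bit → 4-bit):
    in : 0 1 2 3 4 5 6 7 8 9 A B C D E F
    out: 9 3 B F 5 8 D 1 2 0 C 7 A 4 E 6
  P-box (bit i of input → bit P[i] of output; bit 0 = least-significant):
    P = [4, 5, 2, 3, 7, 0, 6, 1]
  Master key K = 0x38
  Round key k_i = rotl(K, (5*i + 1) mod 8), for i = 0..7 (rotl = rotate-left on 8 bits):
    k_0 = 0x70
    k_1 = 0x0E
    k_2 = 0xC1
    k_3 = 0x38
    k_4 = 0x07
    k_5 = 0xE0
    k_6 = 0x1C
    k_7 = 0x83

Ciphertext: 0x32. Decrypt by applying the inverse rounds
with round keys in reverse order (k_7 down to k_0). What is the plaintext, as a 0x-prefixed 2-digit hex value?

s_0 = ciphertext = 0x32
s_1 = InvRound(s_0, k_7) = 0x11
s_2 = InvRound(s_1, k_6) = 0x8A
s_3 = InvRound(s_2, k_5) = 0xAC
s_4 = InvRound(s_3, k_4) = 0x2C
s_5 = InvRound(s_4, k_3) = 0x94
s_6 = InvRound(s_5, k_2) = 0xF4
s_7 = InvRound(s_6, k_1) = 0x62
s_8 = InvRound(s_7, k_0) = 0x57

0x57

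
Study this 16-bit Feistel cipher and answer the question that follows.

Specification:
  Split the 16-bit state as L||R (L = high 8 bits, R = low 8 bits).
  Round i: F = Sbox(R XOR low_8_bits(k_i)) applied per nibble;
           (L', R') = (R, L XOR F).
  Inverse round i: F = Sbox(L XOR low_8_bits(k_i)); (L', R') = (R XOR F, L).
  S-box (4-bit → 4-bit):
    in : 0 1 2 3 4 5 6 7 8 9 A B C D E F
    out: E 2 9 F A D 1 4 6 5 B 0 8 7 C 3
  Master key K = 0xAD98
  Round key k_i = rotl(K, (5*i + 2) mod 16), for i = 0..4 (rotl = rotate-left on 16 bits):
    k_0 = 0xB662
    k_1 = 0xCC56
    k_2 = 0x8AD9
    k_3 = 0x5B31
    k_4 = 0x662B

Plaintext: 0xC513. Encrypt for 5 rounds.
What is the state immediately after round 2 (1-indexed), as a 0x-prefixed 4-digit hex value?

s_0 = plaintext = 0xC513
s_1 = Round(s_0, k_0) = 0x1387
s_2 = Round(s_1, k_1) = 0x8761
s_3 = Round(s_2, k_2) = 0x6181
s_4 = Round(s_3, k_3) = 0x816F
s_5 = Round(s_4, k_4) = 0x6F2B

0x8761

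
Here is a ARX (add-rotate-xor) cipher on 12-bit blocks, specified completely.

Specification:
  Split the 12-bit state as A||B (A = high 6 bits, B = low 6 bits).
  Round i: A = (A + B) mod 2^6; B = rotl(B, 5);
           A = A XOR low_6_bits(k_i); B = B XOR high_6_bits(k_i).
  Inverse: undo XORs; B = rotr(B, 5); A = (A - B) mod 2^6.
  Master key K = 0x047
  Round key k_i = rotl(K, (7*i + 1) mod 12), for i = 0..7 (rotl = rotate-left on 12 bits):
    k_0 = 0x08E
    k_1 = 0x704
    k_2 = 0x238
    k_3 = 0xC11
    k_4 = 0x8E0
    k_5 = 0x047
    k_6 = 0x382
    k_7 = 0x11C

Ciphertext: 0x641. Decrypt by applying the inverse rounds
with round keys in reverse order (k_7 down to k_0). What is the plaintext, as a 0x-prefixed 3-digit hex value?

s_0 = ciphertext = 0x641
s_1 = InvRound(s_0, k_7) = 0xECA
s_2 = InvRound(s_1, k_6) = 0xC48
s_3 = InvRound(s_2, k_5) = 0x912
s_4 = InvRound(s_3, k_4) = 0x863
s_5 = InvRound(s_4, k_3) = 0x2A6
s_6 = InvRound(s_5, k_2) = 0x55D
s_7 = InvRound(s_6, k_1) = 0x3C2
s_8 = InvRound(s_7, k_0) = 0x040

0x040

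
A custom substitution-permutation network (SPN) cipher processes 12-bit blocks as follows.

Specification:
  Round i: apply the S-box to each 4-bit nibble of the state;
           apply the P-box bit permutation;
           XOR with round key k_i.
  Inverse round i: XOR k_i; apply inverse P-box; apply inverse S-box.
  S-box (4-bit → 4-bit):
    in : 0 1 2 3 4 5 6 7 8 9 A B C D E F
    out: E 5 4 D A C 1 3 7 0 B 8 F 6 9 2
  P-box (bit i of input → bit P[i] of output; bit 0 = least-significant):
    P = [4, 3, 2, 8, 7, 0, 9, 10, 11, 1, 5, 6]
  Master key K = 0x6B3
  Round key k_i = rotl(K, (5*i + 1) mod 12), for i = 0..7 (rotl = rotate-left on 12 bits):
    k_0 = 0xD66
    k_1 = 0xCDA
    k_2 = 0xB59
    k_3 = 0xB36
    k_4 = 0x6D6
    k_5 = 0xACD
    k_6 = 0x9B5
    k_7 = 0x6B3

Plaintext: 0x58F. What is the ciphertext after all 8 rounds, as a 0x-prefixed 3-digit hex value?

s_0 = plaintext = 0x58F
s_1 = Round(s_0, k_0) = 0xF8F
s_2 = Round(s_1, k_1) = 0xE51
s_3 = Round(s_2, k_2) = 0x50D
s_4 = Round(s_3, k_3) = 0xD5B
s_5 = Round(s_4, k_4) = 0x1F4
s_6 = Round(s_5, k_5) = 0x3E4
s_7 = Round(s_6, k_6) = 0x45D
s_8 = Round(s_7, k_7) = 0x0FD

0x0FD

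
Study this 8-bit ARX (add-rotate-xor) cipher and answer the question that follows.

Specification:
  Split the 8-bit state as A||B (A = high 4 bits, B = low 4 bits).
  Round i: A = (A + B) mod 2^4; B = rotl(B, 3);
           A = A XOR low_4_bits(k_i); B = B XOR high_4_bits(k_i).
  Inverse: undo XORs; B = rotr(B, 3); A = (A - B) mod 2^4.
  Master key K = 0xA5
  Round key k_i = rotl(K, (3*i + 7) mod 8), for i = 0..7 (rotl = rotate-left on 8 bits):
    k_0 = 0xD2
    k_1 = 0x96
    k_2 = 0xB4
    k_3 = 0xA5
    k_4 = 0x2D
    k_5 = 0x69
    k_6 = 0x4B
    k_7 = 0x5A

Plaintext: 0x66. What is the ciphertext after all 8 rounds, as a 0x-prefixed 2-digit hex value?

s_0 = plaintext = 0x66
s_1 = Round(s_0, k_0) = 0xEE
s_2 = Round(s_1, k_1) = 0xAE
s_3 = Round(s_2, k_2) = 0xCC
s_4 = Round(s_3, k_3) = 0xDC
s_5 = Round(s_4, k_4) = 0x44
s_6 = Round(s_5, k_5) = 0x14
s_7 = Round(s_6, k_6) = 0xE6
s_8 = Round(s_7, k_7) = 0xE6

0xE6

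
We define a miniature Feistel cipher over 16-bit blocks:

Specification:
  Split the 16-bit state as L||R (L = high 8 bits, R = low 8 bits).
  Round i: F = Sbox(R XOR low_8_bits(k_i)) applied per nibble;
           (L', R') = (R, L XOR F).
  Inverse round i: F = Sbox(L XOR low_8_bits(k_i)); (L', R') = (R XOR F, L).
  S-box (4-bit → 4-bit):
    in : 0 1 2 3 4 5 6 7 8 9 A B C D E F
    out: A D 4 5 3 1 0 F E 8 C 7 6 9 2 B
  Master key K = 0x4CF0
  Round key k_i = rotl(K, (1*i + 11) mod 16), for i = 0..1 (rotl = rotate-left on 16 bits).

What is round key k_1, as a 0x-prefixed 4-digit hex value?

K = 0x4CF0
k_0 = rotl(K, (1*0+11) mod 16) = rotl(K, 11) = 0x8267
k_1 = rotl(K, (1*1+11) mod 16) = rotl(K, 12) = 0x04CF

0x04CF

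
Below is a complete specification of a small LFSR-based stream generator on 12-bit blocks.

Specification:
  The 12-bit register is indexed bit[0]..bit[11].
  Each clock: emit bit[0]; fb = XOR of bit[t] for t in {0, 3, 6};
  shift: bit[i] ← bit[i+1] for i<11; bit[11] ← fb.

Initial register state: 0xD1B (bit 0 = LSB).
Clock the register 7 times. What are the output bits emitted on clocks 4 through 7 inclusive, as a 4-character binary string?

1100

reg_0 = 0xD1B
clock 1: out=1, reg = 0x68D
clock 2: out=1, reg = 0x346
clock 3: out=0, reg = 0x9A3
clock 4: out=1, reg = 0xCD1
clock 5: out=1, reg = 0x668
clock 6: out=0, reg = 0x334
clock 7: out=0, reg = 0x19A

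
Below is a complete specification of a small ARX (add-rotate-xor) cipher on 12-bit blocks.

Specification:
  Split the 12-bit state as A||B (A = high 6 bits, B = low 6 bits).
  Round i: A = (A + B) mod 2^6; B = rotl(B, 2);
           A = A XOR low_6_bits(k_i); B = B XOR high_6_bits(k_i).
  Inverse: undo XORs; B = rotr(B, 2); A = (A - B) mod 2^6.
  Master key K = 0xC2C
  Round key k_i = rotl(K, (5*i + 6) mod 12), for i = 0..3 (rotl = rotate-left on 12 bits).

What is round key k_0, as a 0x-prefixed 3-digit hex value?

0xB30

K = 0xC2C
k_0 = rotl(K, (5*0+6) mod 12) = rotl(K, 6) = 0xB30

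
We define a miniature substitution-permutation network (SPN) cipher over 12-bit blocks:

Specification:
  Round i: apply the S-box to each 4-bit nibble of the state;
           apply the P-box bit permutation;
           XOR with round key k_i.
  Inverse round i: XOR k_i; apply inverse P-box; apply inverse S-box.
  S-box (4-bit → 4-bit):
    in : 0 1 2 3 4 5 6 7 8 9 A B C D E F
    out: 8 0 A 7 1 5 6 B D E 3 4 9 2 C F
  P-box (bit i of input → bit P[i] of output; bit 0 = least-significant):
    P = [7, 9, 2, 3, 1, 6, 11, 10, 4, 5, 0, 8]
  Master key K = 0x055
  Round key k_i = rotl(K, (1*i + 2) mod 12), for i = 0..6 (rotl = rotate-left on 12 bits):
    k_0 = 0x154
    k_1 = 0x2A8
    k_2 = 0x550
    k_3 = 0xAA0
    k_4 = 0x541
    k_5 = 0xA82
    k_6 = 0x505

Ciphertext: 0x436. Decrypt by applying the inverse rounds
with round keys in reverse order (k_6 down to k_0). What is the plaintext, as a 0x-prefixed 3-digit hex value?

0xF56

s_0 = ciphertext = 0x436
s_1 = InvRound(s_0, k_6) = 0xF41
s_2 = InvRound(s_1, k_5) = 0xE74
s_3 = InvRound(s_2, k_4) = 0xFB6
s_4 = InvRound(s_3, k_3) = 0xCCB
s_5 = InvRound(s_4, k_2) = 0x85C
s_6 = InvRound(s_5, k_1) = 0xA63
s_7 = InvRound(s_6, k_0) = 0xF56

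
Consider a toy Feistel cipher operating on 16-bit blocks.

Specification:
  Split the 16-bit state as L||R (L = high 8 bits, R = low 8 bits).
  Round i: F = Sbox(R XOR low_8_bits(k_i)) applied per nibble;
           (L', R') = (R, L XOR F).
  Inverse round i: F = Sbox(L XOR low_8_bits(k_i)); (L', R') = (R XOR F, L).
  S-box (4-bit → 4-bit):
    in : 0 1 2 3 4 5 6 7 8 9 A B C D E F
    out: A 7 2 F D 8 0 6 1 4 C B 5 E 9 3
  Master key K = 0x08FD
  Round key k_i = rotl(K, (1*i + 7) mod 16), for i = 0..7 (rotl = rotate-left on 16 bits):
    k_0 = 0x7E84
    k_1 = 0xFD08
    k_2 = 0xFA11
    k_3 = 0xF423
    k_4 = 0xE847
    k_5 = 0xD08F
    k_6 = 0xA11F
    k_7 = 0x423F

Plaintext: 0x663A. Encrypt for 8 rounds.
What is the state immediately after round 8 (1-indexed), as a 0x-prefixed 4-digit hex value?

s_0 = plaintext = 0x663A
s_1 = Round(s_0, k_0) = 0x3ADF
s_2 = Round(s_1, k_1) = 0xDFDC
s_3 = Round(s_2, k_2) = 0xDC81
s_4 = Round(s_3, k_3) = 0x811E
s_5 = Round(s_4, k_4) = 0x1E05
s_6 = Round(s_5, k_5) = 0x0502
s_7 = Round(s_6, k_6) = 0x027B
s_8 = Round(s_7, k_7) = 0x7BDF

0x7BDF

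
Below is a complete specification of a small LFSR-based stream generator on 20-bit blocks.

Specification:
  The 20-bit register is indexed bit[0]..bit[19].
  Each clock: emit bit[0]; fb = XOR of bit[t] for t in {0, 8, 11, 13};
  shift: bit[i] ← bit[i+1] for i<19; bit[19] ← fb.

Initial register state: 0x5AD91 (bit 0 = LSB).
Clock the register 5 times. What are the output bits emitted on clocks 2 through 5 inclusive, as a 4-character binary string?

0001

reg_0 = 0x5AD91
clock 1: out=1, reg = 0x2D6C8
clock 2: out=0, reg = 0x16B64
clock 3: out=0, reg = 0x8B5B2
clock 4: out=0, reg = 0x45AD9
clock 5: out=1, reg = 0x22D6C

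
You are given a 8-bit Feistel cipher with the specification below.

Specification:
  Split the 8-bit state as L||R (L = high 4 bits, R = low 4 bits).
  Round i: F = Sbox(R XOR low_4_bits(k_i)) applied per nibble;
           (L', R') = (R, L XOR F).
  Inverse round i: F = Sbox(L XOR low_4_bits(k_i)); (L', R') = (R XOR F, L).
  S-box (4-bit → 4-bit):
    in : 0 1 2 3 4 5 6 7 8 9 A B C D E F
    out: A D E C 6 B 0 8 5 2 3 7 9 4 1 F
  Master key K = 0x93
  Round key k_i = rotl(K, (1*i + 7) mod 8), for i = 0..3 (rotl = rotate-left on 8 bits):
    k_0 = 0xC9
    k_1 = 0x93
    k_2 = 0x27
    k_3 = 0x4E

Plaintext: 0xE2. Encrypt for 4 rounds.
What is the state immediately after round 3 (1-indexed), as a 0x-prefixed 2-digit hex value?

s_0 = plaintext = 0xE2
s_1 = Round(s_0, k_0) = 0x29
s_2 = Round(s_1, k_1) = 0x91
s_3 = Round(s_2, k_2) = 0x19
s_4 = Round(s_3, k_3) = 0x99

0x19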